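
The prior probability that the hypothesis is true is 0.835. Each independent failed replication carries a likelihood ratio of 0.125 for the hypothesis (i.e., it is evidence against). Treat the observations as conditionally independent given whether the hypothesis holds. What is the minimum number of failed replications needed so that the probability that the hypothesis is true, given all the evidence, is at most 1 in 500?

4

Prior odds = 0.835/0.165 = 167/33.
Likelihood ratio per failed replication = 0.125.
Target odds: 0.002 ÷ 0.998 = 1/499.
Require 0.125ⁿ ≤ 1/499 ÷ (167/33) = 33/83333.
0.125³ = 0.001953125 is still above 33/83333 but 0.125⁴ = 1/4096 is at or below it, so n = 4.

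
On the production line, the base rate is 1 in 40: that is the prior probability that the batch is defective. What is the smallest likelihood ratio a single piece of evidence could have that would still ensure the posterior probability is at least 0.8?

156

Prior odds = 0.025/0.975 = 1/39.
Target odds = 0.8/0.2 = 4.
Required Bayes factor = 4 ÷ (1/39) = 156.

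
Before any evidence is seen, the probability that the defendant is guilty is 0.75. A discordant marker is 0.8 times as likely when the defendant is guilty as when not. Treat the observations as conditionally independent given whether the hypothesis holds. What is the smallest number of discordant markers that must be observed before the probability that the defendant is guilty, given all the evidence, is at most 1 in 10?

Prior odds: 0.75 ÷ 0.25 = 3.
Likelihood ratio per discordant marker = 0.8.
Target odds: 0.1 ÷ 0.9 = 1/9.
Require 0.8ⁿ ≤ 1/9 ÷ 3 = 1/27.
0.8¹⁴ ≈0.0439805 is still above 1/27 but 0.8¹⁵ ≈0.0351844 is at or below it, so n = 15.

15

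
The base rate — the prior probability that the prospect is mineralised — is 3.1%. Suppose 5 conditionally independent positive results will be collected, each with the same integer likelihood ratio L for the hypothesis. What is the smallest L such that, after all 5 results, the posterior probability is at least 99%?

5

Prior odds = 0.031/0.969 = 31/969.
Target odds = 0.99/0.01 = 99.
Need L⁵ ≥ 99 ÷ (31/969) = 95931/31.
4⁵ = 1024 < 95931/31 ≤ 3125 = 5⁵, so L = 5.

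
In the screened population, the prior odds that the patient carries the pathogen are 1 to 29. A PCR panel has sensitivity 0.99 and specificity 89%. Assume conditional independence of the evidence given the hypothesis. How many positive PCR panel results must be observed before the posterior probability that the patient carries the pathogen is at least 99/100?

Prior odds = 1/29.
False-positive rate = 1 − 0.89 = 0.11; likelihood ratio of a positive = 0.99/0.11 = 9.
Target posterior odds = 0.99/0.01 = 99.
Need (1/29) × 9ⁿ ≥ 99, i.e. 9ⁿ ≥ 2871.
9³ = 729 falls short of 2871 but 9⁴ = 6561 reaches it, so n = 4.

4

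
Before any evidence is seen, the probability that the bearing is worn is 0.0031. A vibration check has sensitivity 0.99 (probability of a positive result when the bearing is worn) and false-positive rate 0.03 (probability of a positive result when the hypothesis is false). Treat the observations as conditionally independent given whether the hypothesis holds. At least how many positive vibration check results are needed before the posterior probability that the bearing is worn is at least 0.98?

3

Prior odds = 0.0031/0.9969 = 31/9969.
Likelihood ratio of a positive result = 0.99/0.03 = 33.
Target posterior odds = 0.98/0.02 = 49.
Require 33ⁿ ≥ 49 ÷ (31/9969) = 488481/31.
33² = 1089 falls short of 488481/31 but 33³ = 35937 reaches it, so n = 3.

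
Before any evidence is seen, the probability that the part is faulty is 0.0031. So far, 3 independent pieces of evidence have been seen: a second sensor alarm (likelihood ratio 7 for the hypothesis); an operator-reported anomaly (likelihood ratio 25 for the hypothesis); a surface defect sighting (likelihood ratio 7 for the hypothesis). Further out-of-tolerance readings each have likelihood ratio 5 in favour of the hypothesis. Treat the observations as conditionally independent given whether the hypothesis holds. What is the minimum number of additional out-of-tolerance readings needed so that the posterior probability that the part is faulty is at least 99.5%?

Prior odds = 0.0031/0.9969 = 31/9969.
Combined Bayes factor of the evidence already in hand = 7 × 25 × 7 = 1225.
Odds after that evidence = (31/9969) × 1225 = 37975/9969.
Target odds = 0.995/0.005 = 199.
Need 5ⁿ ≥ 199 ÷ (37975/9969) = 1983831/37975.
5² = 25 falls short of 1983831/37975 but 5³ = 125 reaches it, so n = 3.

3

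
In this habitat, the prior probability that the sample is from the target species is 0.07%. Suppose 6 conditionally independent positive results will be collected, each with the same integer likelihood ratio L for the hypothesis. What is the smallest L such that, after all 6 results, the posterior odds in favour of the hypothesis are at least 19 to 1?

Prior odds = 0.0007/0.9993 = 7/9993.
Target odds = 19.
Need L⁶ ≥ 19 ÷ (7/9993) = 189867/7.
5⁶ = 15625 < 189867/7 ≤ 46656 = 6⁶, so L = 6.

6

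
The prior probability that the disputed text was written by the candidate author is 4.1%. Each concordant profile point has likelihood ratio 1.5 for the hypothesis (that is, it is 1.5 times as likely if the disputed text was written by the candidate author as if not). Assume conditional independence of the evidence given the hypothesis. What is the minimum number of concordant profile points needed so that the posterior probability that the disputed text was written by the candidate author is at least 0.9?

Prior odds = 0.041/0.959 = 41/959.
Likelihood ratio per concordant profile point = 1.5.
Target posterior odds = 0.9/0.1 = 9.
Require 1.5ⁿ ≥ 9 ÷ (41/959) = 8631/41.
1.5¹³ = 1594323/8192 falls short of 8631/41 but 1.5¹⁴ = 4782969/16384 reaches it, so n = 14.

14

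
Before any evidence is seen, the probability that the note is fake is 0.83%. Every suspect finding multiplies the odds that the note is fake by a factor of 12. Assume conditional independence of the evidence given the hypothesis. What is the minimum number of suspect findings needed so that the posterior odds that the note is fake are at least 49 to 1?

4

Prior odds = 0.0083/0.9917 = 83/9917.
Likelihood ratio per suspect finding = 12.
Target odds = 49.
Require 12ⁿ ≥ 49 ÷ (83/9917) = 485933/83.
12³ = 1728 falls short of 485933/83 but 12⁴ = 20736 reaches it, so n = 4.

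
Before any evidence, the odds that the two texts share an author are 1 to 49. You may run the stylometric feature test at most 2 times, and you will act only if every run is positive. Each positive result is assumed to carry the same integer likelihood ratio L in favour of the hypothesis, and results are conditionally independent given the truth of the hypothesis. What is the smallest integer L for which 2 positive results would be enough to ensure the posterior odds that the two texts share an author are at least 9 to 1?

21

Prior odds = 1/49.
Target odds = 9.
Need L² ≥ 9 ÷ (1/49) = 441.
20² = 400 < 441 ≤ 441 = 21², so L = 21.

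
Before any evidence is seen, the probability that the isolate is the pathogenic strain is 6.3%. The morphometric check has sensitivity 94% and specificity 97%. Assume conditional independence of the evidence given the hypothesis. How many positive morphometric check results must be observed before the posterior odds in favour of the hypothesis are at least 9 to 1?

2

Prior odds: 0.063 ÷ 0.937 = 63/937.
False-positive rate = 1 − 0.97 = 0.03; likelihood ratio of a positive = 0.94/0.03 = 94/3.
Target odds = 9.
Need (63/937) × (94/3)ⁿ ≥ 9, i.e. (94/3)ⁿ ≥ 937/7.
(94/3)¹ = 94/3 falls short of 937/7 but (94/3)² = 8836/9 reaches it, so n = 2.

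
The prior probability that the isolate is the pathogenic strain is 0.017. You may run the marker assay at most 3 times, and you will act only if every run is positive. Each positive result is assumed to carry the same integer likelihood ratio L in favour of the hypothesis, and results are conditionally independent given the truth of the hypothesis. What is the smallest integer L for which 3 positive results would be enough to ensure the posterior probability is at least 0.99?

Prior odds = 0.017/0.983 = 17/983.
Target odds = 0.99/0.01 = 99.
Need L³ ≥ 99 ÷ (17/983) = 97317/17.
17³ = 4913 < 97317/17 ≤ 5832 = 18³, so L = 18.

18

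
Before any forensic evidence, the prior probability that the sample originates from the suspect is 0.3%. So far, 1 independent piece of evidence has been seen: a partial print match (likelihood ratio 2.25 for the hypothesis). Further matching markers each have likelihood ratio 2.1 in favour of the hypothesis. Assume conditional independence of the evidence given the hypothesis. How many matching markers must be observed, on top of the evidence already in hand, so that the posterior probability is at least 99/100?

Prior odds = 0.003/0.997 = 3/997.
Bayes factor of the evidence already in hand = 2.25.
Odds after that evidence = (3/997) × 2.25 = 27/3988.
Target odds = 0.99/0.01 = 99.
Need 2.1ⁿ ≥ 99 ÷ (27/3988) = 43868/3.
2.1¹² ≈7355.83 falls short of 43868/3 but 2.1¹³ ≈15447.2 reaches it, so n = 13.

13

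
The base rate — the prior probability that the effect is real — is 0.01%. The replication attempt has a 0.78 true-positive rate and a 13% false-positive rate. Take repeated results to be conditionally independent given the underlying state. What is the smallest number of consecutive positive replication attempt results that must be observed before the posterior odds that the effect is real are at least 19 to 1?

Prior odds = 0.0001/0.9999 = 1/9999.
Likelihood ratio of a positive result = 0.78/0.13 = 6.
Target odds = 19.
Require 6ⁿ ≥ 19 ÷ (1/9999) = 189981.
6⁶ = 46656 falls short of 189981 but 6⁷ = 279936 reaches it, so n = 7.

7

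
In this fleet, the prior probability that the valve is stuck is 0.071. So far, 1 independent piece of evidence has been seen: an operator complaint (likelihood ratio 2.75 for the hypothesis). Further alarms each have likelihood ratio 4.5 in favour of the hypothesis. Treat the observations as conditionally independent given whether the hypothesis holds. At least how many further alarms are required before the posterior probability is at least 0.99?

5

Prior odds = 0.071/0.929 = 71/929.
Bayes factor of the evidence already in hand = 2.75.
Odds after that evidence = (71/929) × 2.75 = 781/3716.
Target odds = 0.99/0.01 = 99.
Need 4.5ⁿ ≥ 99 ÷ (781/3716) = 33444/71.
4.5⁴ = 410.0625 falls short of 33444/71 but 4.5⁵ = 1845.28125 reaches it, so n = 5.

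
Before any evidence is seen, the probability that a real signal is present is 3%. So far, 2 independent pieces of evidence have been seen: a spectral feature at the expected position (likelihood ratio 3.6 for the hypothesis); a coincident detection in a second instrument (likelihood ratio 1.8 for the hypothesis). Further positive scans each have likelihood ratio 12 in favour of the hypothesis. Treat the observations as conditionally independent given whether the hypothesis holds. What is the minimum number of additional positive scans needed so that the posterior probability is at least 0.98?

3

Prior odds = 0.03/0.97 = 3/97.
Combined Bayes factor of the evidence already in hand = 3.6 × 1.8 = 6.48.
Odds after that evidence = (3/97) × 6.48 = 486/2425.
Target odds = 0.98/0.02 = 49.
Need 12ⁿ ≥ 49 ÷ (486/2425) = 118825/486.
12² = 144 falls short of 118825/486 but 12³ = 1728 reaches it, so n = 3.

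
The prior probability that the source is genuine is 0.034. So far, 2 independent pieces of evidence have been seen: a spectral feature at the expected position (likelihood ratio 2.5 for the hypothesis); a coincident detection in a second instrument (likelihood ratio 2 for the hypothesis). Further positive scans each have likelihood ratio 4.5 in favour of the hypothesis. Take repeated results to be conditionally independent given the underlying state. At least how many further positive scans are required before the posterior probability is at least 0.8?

3

Prior odds = 0.034/0.966 = 17/483.
Combined Bayes factor of the evidence already in hand = 2.5 × 2 = 5.
Odds after that evidence = (17/483) × 5 = 85/483.
Target odds = 0.8/0.2 = 4.
Need 4.5ⁿ ≥ 4 ÷ (85/483) = 1932/85.
4.5² = 20.25 falls short of 1932/85 but 4.5³ = 91.125 reaches it, so n = 3.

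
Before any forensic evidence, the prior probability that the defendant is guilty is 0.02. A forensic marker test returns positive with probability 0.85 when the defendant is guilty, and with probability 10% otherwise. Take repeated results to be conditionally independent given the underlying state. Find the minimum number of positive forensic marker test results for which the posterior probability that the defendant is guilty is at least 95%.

4

Prior odds = 0.02/0.98 = 1/49.
Likelihood ratio of a positive result = 0.85/0.1 = 8.5.
Target posterior odds = 0.95/0.05 = 19.
Require 8.5ⁿ ≥ 19 ÷ (1/49) = 931.
8.5³ = 614.125 falls short of 931 but 8.5⁴ = 5220.0625 reaches it, so n = 4.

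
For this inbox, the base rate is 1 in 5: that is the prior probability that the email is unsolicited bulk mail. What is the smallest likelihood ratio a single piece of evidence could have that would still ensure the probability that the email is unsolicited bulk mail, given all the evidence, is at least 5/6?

20

Prior odds = 0.2/0.8 = 0.25.
Target odds = (5/6)/(1/6) = 5.
Required Bayes factor = 5 ÷ 0.25 = 20.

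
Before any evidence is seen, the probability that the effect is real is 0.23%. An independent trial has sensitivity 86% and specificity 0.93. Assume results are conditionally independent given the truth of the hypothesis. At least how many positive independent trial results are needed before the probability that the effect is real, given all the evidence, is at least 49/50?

4

Prior odds = 0.0023/0.9977 = 23/9977.
False-positive rate = 1 − 0.93 = 0.07; likelihood ratio of a positive = 0.86/0.07 = 86/7.
Target odds: 0.98 ÷ 0.02 = 49.
Require (86/7)ⁿ ≥ 49 ÷ (23/9977) = 488873/23.
(86/7)³ = 636056/343 falls short of 488873/23 but (86/7)⁴ = 54700816/2401 reaches it, so n = 4.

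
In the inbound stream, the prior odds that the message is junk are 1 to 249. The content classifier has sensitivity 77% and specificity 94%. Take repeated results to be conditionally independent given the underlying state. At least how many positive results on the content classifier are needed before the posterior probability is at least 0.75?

Prior odds = 1/249.
False-positive rate = 1 − 0.94 = 0.06; likelihood ratio of a positive = 0.77/0.06 = 77/6.
Target posterior odds = 0.75/0.25 = 3.
Need (1/249) × (77/6)ⁿ ≥ 3, i.e. (77/6)ⁿ ≥ 747.
(77/6)² = 5929/36 falls short of 747 but (77/6)³ = 456533/216 reaches it, so n = 3.

3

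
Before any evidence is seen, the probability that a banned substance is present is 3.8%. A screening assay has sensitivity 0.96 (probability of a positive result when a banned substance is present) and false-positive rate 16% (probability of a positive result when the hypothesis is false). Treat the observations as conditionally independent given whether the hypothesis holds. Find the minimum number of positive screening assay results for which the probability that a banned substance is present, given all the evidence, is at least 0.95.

4

Prior odds: 0.038 ÷ 0.962 = 19/481.
Likelihood ratio of a positive result = 0.96/0.16 = 6.
Target odds: 0.95 ÷ 0.05 = 19.
Require 6ⁿ ≥ 19 ÷ (19/481) = 481.
6³ = 216 falls short of 481 but 6⁴ = 1296 reaches it, so n = 4.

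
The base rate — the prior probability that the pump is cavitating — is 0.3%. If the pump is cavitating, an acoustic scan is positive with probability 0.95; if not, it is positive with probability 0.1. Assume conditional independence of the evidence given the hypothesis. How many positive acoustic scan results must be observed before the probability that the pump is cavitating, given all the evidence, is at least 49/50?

Prior odds: 0.003 ÷ 0.997 = 3/997.
Likelihood ratio of a positive = 0.95/0.1 = 9.5.
Target odds: 0.98 ÷ 0.02 = 49.
Need (3/997) × 9.5ⁿ ≥ 49, i.e. 9.5ⁿ ≥ 48853/3.
9.5⁴ = 8145.0625 falls short of 48853/3 but 9.5⁵ = 77378.09375 reaches it, so n = 5.

5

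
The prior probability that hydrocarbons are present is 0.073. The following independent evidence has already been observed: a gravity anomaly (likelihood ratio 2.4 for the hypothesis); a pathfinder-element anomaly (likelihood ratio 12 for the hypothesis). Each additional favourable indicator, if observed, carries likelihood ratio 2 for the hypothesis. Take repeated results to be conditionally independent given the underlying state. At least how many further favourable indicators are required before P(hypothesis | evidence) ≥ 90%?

Prior odds = 0.073/0.927 = 73/927.
Combined Bayes factor of the evidence already in hand = 2.4 × 12 = 28.8.
Odds after that evidence = (73/927) × 28.8 = 1168/515.
Target odds = 0.9/0.1 = 9.
Need 2ⁿ ≥ 9 ÷ (1168/515) = 4635/1168.
2¹ = 2 falls short of 4635/1168 but 2² = 4 reaches it, so n = 2.

2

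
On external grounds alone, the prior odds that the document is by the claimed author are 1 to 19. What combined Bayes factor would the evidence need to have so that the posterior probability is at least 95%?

361

Prior odds = 1/19.
Target odds = 0.95/0.05 = 19.
Required Bayes factor = 19 ÷ (1/19) = 361.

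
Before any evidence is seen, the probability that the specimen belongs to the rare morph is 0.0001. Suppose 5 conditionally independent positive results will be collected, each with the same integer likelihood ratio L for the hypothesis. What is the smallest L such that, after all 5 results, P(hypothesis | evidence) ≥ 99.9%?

26

Prior odds = 0.0001/0.9999 = 1/9999.
Target odds = 0.999/0.001 = 999.
Need L⁵ ≥ 999 ÷ (1/9999) = 9989001.
25⁵ = 9765625 < 9989001 ≤ 11881376 = 26⁵, so L = 26.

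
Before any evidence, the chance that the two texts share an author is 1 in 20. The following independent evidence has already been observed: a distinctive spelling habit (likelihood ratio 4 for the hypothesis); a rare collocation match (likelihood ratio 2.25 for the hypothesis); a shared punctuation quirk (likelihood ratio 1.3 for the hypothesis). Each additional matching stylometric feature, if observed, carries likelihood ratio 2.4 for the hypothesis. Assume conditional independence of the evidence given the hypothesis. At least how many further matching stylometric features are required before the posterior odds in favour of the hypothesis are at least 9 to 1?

Prior odds = 0.05/0.95 = 1/19.
Combined Bayes factor of the evidence already in hand = 4 × 2.25 × 1.3 = 11.7.
Odds after that evidence = (1/19) × 11.7 = 117/190.
Target odds = 9.
Need 2.4ⁿ ≥ 9 ÷ (117/190) = 190/13.
2.4³ = 13.824 falls short of 190/13 but 2.4⁴ = 33.1776 reaches it, so n = 4.

4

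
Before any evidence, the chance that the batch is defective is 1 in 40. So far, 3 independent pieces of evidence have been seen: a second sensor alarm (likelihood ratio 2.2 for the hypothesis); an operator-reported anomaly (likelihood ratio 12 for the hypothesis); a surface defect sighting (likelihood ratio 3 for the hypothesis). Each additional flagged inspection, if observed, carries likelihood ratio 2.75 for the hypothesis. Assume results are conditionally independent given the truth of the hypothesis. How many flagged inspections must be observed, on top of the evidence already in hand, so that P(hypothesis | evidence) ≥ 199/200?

Prior odds = 0.025/0.975 = 1/39.
Combined Bayes factor of the evidence already in hand = 2.2 × 12 × 3 = 79.2.
Odds after that evidence = (1/39) × 79.2 = 132/65.
Target odds = 0.995/0.005 = 199.
Need 2.75ⁿ ≥ 199 ÷ (132/65) = 12935/132.
2.75⁴ = 57.19140625 falls short of 12935/132 but 2.75⁵ = 161051/1024 reaches it, so n = 5.

5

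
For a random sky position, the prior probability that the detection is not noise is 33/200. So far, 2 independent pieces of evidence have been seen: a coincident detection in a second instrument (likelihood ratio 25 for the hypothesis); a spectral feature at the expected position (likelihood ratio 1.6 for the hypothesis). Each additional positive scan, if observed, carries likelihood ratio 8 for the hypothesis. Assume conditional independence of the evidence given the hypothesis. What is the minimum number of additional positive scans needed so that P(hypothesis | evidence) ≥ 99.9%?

3

Prior odds = 0.165/0.835 = 33/167.
Combined Bayes factor of the evidence already in hand = 25 × 1.6 = 40.
Odds after that evidence = (33/167) × 40 = 1320/167.
Target odds = 0.999/0.001 = 999.
Need 8ⁿ ≥ 999 ÷ (1320/167) = 55611/440.
8² = 64 falls short of 55611/440 but 8³ = 512 reaches it, so n = 3.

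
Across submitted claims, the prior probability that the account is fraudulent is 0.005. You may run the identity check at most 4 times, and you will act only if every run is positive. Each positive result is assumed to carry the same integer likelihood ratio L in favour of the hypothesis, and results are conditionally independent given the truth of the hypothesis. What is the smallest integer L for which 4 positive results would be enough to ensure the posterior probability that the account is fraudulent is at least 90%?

7

Prior odds = 0.005/0.995 = 1/199.
Target odds = 0.9/0.1 = 9.
Need L⁴ ≥ 9 ÷ (1/199) = 1791.
6⁴ = 1296 < 1791 ≤ 2401 = 7⁴, so L = 7.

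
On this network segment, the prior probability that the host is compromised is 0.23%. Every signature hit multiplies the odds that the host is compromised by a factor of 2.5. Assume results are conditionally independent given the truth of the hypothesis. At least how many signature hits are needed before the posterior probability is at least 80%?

9

Prior odds: 0.0023 ÷ 0.9977 = 23/9977.
Likelihood ratio per signature hit = 2.5.
Target odds: 0.8 ÷ 0.2 = 4.
Require 2.5ⁿ ≥ 4 ÷ (23/9977) = 39908/23.
2.5⁸ = 390625/256 falls short of 39908/23 but 2.5⁹ = 1953125/512 reaches it, so n = 9.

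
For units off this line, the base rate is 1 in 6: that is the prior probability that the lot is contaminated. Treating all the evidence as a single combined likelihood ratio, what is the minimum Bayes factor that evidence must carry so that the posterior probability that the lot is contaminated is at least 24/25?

Prior odds = (1/6)/(5/6) = 0.2.
Target odds = 0.96/0.04 = 24.
Required Bayes factor = 24 ÷ 0.2 = 120.

120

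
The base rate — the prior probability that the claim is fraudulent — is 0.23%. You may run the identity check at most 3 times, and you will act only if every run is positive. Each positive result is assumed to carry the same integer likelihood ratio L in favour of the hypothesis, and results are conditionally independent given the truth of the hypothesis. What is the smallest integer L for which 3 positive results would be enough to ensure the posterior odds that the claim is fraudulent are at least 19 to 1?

21

Prior odds = 0.0023/0.9977 = 23/9977.
Target odds = 19.
Need L³ ≥ 19 ÷ (23/9977) = 189563/23.
20³ = 8000 < 189563/23 ≤ 9261 = 21³, so L = 21.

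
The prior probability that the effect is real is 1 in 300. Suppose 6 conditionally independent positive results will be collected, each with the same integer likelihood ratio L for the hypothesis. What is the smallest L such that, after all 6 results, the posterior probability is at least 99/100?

6

Prior odds = (1/300)/(299/300) = 1/299.
Target odds = 0.99/0.01 = 99.
Need L⁶ ≥ 99 ÷ (1/299) = 29601.
5⁶ = 15625 < 29601 ≤ 46656 = 6⁶, so L = 6.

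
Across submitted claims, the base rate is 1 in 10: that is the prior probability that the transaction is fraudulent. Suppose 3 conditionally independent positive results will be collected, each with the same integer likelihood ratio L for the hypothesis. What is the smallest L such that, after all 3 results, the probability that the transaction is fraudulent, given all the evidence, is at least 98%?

8

Prior odds = 0.1/0.9 = 1/9.
Target odds = 0.98/0.02 = 49.
Need L³ ≥ 49 ÷ (1/9) = 441.
7³ = 343 < 441 ≤ 512 = 8³, so L = 8.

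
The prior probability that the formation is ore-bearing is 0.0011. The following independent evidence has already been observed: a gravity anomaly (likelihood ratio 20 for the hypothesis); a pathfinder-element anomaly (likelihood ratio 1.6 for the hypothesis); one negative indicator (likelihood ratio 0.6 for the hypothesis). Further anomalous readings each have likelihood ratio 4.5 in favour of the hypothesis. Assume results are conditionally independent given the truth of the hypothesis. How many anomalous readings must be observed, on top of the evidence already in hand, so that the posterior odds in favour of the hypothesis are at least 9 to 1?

5

Prior odds = 0.0011/0.9989 = 11/9989.
Combined Bayes factor of the evidence already in hand = 20 × 1.6 × 0.6 = 19.2.
Odds after that evidence = (11/9989) × 19.2 = 1056/49945.
Target odds = 9.
Need 4.5ⁿ ≥ 9 ÷ (1056/49945) = 149835/352.
4.5⁴ = 410.0625 falls short of 149835/352 but 4.5⁵ = 1845.28125 reaches it, so n = 5.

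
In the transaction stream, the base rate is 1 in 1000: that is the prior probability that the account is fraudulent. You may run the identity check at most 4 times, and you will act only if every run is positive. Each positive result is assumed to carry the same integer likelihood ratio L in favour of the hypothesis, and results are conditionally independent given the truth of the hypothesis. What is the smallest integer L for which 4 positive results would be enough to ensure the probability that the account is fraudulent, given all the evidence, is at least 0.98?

15

Prior odds = 0.001/0.999 = 1/999.
Target odds = 0.98/0.02 = 49.
Need L⁴ ≥ 49 ÷ (1/999) = 48951.
14⁴ = 38416 < 48951 ≤ 50625 = 15⁴, so L = 15.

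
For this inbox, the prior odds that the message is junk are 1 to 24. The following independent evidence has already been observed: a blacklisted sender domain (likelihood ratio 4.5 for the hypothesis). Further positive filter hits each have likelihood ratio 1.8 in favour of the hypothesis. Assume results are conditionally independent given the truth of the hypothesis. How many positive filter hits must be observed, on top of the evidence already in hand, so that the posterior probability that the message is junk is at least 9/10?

7

Prior odds = 1/24.
Bayes factor of the evidence already in hand = 4.5.
Odds after that evidence = (1/24) × 4.5 = 0.1875.
Target odds = 0.9/0.1 = 9.
Need 1.8ⁿ ≥ 9 ÷ 0.1875 = 48.
1.8⁶ = 531441/15625 falls short of 48 but 1.8⁷ = 4782969/78125 reaches it, so n = 7.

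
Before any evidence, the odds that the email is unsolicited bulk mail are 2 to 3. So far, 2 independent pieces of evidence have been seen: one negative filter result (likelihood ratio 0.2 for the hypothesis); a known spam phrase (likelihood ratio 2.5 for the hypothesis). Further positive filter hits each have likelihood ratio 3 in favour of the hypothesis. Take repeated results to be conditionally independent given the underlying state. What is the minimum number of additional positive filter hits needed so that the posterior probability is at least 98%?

5

Prior odds = 2/3.
Combined Bayes factor of the evidence already in hand = 0.2 × 2.5 = 0.5.
Odds after that evidence = (2/3) × 0.5 = 1/3.
Target odds = 0.98/0.02 = 49.
Need 3ⁿ ≥ 49 ÷ (1/3) = 147.
3⁴ = 81 falls short of 147 but 3⁵ = 243 reaches it, so n = 5.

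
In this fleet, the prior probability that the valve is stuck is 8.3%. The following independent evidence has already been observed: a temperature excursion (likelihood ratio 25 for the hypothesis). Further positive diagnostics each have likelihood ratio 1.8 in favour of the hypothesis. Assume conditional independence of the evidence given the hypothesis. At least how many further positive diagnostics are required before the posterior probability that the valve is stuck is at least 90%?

Prior odds = 0.083/0.917 = 83/917.
Bayes factor of the evidence already in hand = 25.
Odds after that evidence = (83/917) × 25 = 2075/917.
Target odds = 0.9/0.1 = 9.
Need 1.8ⁿ ≥ 9 ÷ (2075/917) = 8253/2075.
1.8² = 3.24 falls short of 8253/2075 but 1.8³ = 5.832 reaches it, so n = 3.

3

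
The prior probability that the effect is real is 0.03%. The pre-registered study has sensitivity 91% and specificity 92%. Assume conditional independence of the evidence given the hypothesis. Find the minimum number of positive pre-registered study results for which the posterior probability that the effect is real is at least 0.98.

Prior odds: 0.0003 ÷ 0.9997 = 3/9997.
False-positive rate = 1 − 0.92 = 0.08; likelihood ratio of a positive = 0.91/0.08 = 11.375.
Target odds: 0.98 ÷ 0.02 = 49.
Require 11.375ⁿ ≥ 49 ÷ (3/9997) = 489853/3.
11.375⁴ = 68574961/4096 falls short of 489853/3 but 11.375⁵ ≈190439 reaches it, so n = 5.

5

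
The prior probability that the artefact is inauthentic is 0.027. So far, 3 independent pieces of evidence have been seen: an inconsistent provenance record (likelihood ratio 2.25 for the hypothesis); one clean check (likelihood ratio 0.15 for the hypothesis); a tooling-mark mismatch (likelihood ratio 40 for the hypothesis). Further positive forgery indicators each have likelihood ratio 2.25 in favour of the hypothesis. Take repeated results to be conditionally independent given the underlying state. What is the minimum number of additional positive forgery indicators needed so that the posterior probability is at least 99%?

7

Prior odds = 0.027/0.973 = 27/973.
Combined Bayes factor of the evidence already in hand = 2.25 × 0.15 × 40 = 13.5.
Odds after that evidence = (27/973) × 13.5 = 729/1946.
Target odds = 0.99/0.01 = 99.
Need 2.25ⁿ ≥ 99 ÷ (729/1946) = 21406/81.
2.25⁶ = 531441/4096 falls short of 21406/81 but 2.25⁷ = 4782969/16384 reaches it, so n = 7.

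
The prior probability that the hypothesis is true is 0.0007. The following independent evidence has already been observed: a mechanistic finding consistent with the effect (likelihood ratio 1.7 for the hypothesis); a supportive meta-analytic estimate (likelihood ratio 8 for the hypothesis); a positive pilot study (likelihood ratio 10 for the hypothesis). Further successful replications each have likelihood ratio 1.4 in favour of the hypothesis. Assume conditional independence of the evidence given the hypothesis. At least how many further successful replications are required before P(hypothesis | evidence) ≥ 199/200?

Prior odds = 0.0007/0.9993 = 7/9993.
Combined Bayes factor of the evidence already in hand = 1.7 × 8 × 10 = 136.
Odds after that evidence = (7/9993) × 136 = 952/9993.
Target odds = 0.995/0.005 = 199.
Need 1.4ⁿ ≥ 199 ÷ (952/9993) = 1988607/952.
1.4²² ≈1639.9 falls short of 1988607/952 but 1.4²³ ≈2295.86 reaches it, so n = 23.

23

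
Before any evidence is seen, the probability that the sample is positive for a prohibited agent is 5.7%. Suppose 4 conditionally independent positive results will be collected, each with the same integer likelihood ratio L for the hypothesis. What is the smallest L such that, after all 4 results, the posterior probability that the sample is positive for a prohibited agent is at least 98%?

Prior odds = 0.057/0.943 = 57/943.
Target odds = 0.98/0.02 = 49.
Need L⁴ ≥ 49 ÷ (57/943) = 46207/57.
5⁴ = 625 < 46207/57 ≤ 1296 = 6⁴, so L = 6.

6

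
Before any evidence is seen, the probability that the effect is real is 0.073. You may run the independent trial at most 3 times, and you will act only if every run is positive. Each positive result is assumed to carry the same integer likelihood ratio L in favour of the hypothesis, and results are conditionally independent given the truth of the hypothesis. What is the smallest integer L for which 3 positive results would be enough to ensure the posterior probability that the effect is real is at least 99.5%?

14

Prior odds = 0.073/0.927 = 73/927.
Target odds = 0.995/0.005 = 199.
Need L³ ≥ 199 ÷ (73/927) = 184473/73.
13³ = 2197 < 184473/73 ≤ 2744 = 14³, so L = 14.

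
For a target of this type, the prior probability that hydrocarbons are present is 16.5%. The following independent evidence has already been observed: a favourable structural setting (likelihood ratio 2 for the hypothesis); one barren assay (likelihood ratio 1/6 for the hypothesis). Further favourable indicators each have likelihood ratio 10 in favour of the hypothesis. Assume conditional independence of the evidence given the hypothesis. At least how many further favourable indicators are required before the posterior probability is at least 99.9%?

5

Prior odds = 0.165/0.835 = 33/167.
Combined Bayes factor of the evidence already in hand = 2 × (1/6) = 1/3.
Odds after that evidence = (33/167) × 1/3 = 11/167.
Target odds = 0.999/0.001 = 999.
Need 10ⁿ ≥ 999 ÷ (11/167) = 166833/11.
10⁴ = 10000 falls short of 166833/11 but 10⁵ = 100000 reaches it, so n = 5.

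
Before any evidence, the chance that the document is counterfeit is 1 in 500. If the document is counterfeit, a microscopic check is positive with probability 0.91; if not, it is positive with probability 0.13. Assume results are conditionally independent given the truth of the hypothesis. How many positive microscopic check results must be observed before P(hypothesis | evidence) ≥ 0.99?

Prior odds: 0.002 ÷ 0.998 = 1/499.
Likelihood ratio of a positive = 0.91/0.13 = 7.
Target posterior odds = 0.99/0.01 = 99.
Need (1/499) × 7ⁿ ≥ 99, i.e. 7ⁿ ≥ 49401.
7⁵ = 16807 falls short of 49401 but 7⁶ = 117649 reaches it, so n = 6.

6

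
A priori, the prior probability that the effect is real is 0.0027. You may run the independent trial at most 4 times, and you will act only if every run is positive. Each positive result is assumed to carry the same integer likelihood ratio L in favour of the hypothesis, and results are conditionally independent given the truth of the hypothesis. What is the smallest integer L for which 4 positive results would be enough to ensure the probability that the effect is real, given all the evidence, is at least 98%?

Prior odds = 0.0027/0.9973 = 27/9973.
Target odds = 0.98/0.02 = 49.
Need L⁴ ≥ 49 ÷ (27/9973) = 488677/27.
11⁴ = 14641 < 488677/27 ≤ 20736 = 12⁴, so L = 12.

12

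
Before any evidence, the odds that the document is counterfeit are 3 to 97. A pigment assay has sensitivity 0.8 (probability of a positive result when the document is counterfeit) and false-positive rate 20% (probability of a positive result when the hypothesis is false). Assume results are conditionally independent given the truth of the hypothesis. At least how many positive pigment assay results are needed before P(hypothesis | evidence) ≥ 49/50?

Prior odds = 3/97.
Likelihood ratio of a positive result = 0.8/0.2 = 4.
Target odds: 0.98 ÷ 0.02 = 49.
Need (3/97) × 4ⁿ ≥ 49, i.e. 4ⁿ ≥ 4753/3.
4⁵ = 1024 falls short of 4753/3 but 4⁶ = 4096 reaches it, so n = 6.

6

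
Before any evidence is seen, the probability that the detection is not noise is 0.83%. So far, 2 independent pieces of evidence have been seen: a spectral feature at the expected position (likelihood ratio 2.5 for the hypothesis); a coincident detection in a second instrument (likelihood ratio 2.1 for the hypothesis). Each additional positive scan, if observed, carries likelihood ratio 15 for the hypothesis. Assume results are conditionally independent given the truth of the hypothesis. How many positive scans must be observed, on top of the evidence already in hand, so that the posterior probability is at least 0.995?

Prior odds = 0.0083/0.9917 = 83/9917.
Combined Bayes factor of the evidence already in hand = 2.5 × 2.1 = 5.25.
Odds after that evidence = (83/9917) × 5.25 = 1743/39668.
Target odds = 0.995/0.005 = 199.
Need 15ⁿ ≥ 199 ÷ (1743/39668) = 7893932/1743.
15³ = 3375 falls short of 7893932/1743 but 15⁴ = 50625 reaches it, so n = 4.

4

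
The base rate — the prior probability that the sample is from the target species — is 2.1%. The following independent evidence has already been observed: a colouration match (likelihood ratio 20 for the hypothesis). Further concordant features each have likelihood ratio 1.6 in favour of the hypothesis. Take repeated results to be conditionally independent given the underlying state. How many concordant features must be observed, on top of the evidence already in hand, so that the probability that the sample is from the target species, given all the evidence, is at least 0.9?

Prior odds = 0.021/0.979 = 21/979.
Bayes factor of the evidence already in hand = 20.
Odds after that evidence = (21/979) × 20 = 420/979.
Target odds = 0.9/0.1 = 9.
Need 1.6ⁿ ≥ 9 ÷ (420/979) = 2937/140.
1.6⁶ = 262144/15625 falls short of 2937/140 but 1.6⁷ = 2097152/78125 reaches it, so n = 7.

7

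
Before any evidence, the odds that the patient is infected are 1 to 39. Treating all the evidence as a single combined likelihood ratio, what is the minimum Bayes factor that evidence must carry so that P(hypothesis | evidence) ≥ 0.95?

741

Prior odds = 1/39.
Target odds = 0.95/0.05 = 19.
Required Bayes factor = 19 ÷ (1/39) = 741.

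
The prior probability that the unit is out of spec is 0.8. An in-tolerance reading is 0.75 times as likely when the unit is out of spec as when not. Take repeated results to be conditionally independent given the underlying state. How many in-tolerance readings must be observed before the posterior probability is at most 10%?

Prior odds: 0.8 ÷ 0.2 = 4.
Likelihood ratio per in-tolerance reading = 0.75.
Target posterior odds = 0.1/0.9 = 1/9.
Need 4 × 0.75ⁿ ≤ 1/9, i.e. 0.75ⁿ ≤ 1/36.
0.75¹² = 531441/16777216 is still above 1/36 but 0.75¹³ = 1594323/67108864 is at or below it, so n = 13.

13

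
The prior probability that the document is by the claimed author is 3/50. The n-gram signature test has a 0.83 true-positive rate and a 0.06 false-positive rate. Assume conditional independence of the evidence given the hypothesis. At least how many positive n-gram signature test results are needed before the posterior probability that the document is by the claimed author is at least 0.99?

3

Prior odds: 0.06 ÷ 0.94 = 3/47.
Likelihood ratio of a positive result = 0.83/0.06 = 83/6.
Target odds: 0.99 ÷ 0.01 = 99.
Require (83/6)ⁿ ≥ 99 ÷ (3/47) = 1551.
(83/6)² = 6889/36 falls short of 1551 but (83/6)³ = 571787/216 reaches it, so n = 3.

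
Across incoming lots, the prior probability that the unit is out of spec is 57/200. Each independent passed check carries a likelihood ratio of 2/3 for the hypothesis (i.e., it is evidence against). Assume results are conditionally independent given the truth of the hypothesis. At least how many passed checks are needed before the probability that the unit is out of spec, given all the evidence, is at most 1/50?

Prior odds = 0.285/0.715 = 57/143.
Likelihood ratio per passed check = 2/3.
Target odds: 0.02 ÷ 0.98 = 1/49.
Require (2/3)ⁿ ≤ 1/49 ÷ (57/143) = 143/2793.
(2/3)⁷ = 128/2187 is still above 143/2793 but (2/3)⁸ = 256/6561 is at or below it, so n = 8.

8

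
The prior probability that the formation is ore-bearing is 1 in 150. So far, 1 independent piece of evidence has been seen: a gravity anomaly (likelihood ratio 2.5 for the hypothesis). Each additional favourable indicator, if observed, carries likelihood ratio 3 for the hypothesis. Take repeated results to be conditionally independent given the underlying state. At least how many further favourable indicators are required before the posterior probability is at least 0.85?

6

Prior odds = (1/150)/(149/150) = 1/149.
Bayes factor of the evidence already in hand = 2.5.
Odds after that evidence = (1/149) × 2.5 = 5/298.
Target odds = 0.85/0.15 = 17/3.
Need 3ⁿ ≥ 17/3 ÷ (5/298) = 5066/15.
3⁵ = 243 falls short of 5066/15 but 3⁶ = 729 reaches it, so n = 6.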